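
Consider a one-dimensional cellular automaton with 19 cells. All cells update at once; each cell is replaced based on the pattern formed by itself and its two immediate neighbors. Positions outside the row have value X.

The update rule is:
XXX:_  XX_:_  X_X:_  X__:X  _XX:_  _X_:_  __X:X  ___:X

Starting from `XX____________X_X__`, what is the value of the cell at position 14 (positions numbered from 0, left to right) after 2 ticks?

X

tick 1: __XXXXXXXXXXXX___XX
tick 2: XX____________XXX__
position 14 holds X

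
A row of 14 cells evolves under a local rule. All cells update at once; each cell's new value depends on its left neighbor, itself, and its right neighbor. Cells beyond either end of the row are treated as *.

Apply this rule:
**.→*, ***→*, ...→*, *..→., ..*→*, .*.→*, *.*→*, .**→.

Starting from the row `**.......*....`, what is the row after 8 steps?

*********.****

**.*******.***
***.*******.**
****.*******.*
*****.*******.
******.*******
*******.******
********.*****
*********.****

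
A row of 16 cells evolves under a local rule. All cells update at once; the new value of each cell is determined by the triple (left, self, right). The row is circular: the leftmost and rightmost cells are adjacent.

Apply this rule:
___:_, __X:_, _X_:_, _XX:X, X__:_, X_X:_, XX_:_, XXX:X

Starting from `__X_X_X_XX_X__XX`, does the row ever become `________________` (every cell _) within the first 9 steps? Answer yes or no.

yes

step 1: ________X_____X_
step 2: ________________
all cells are _ at step 2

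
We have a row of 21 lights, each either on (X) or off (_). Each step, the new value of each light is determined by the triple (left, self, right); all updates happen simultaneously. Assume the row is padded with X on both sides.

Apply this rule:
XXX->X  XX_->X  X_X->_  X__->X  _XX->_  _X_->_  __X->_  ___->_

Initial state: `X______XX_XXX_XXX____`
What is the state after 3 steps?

XX______X__XX__XXX___
XXX______X__XX__XXX__
XXXX______X__XX__XXX_

XXXX______X__XX__XXX_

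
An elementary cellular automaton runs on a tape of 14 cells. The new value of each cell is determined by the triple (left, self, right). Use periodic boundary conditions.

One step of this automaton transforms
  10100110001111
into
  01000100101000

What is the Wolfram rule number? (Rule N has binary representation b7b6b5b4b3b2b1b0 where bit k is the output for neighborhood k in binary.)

position 11: 111 → 0  (bit 7 = 0)
position 0: 110 → 0  (bit 6 = 0)
position 1: 101 → 1  (bit 5 = 1)
position 3: 100 → 0  (bit 4 = 0)
position 5: 011 → 1  (bit 3 = 1)
position 2: 010 → 0  (bit 2 = 0)
position 4: 001 → 0  (bit 1 = 0)
position 8: 000 → 1  (bit 0 = 1)
bits b7..b0 = 00101001 = 41

41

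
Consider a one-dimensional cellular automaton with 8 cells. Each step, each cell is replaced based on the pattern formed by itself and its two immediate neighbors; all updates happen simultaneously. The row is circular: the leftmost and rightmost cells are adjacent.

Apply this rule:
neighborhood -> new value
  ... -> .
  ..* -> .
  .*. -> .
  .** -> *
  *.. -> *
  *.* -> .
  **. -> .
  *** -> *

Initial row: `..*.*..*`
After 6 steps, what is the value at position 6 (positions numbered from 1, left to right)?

*

step 1: *....*..
step 2: .*....*.
step 3: ..*....*
step 4: *..*....
step 5: .*..*...
step 6: ..*..*..
position 6 holds *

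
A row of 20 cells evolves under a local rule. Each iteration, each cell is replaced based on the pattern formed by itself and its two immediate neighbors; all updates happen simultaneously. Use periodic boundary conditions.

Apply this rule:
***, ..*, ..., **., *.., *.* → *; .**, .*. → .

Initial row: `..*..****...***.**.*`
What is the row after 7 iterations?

**.**.**.**.******.*

**.**.******.***.**.
.**.**.******.***.**
*.**.**.******.***.*
**.**.**.******.***.
.**.**.**.******.***
*.**.**.**.******.**
**.**.**.**.******.*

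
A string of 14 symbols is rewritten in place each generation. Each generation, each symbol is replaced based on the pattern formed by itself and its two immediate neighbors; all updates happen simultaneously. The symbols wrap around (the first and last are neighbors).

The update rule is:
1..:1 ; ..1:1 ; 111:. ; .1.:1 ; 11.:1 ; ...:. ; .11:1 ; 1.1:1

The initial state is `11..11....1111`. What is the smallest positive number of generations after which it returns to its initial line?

14

.111111..11...
11....111111..
111..11....111
..111111..11..
.11....111111.
1111..11....11
...111111..11.
..11....111111
11111..11....1
....111111..11
1..11....11111
111111..11....
1....111111..1
11..11....1111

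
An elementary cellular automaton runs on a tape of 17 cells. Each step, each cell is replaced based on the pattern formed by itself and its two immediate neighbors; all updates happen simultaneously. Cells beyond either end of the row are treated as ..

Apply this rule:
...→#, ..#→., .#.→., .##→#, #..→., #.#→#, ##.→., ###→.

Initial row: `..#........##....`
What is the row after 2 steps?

..#.#.....#...#..

step 1: #...######.#..###
step 2: ..#.#.....#...#..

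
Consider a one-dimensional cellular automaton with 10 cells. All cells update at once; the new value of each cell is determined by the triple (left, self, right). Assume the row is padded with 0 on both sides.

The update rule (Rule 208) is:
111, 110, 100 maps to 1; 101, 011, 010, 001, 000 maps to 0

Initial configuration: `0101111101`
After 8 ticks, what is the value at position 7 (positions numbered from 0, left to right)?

0

0000111100
0000011110
0000001111
0000000111
0000000011
0000000001
0000000000
0000000000
position 7 holds 0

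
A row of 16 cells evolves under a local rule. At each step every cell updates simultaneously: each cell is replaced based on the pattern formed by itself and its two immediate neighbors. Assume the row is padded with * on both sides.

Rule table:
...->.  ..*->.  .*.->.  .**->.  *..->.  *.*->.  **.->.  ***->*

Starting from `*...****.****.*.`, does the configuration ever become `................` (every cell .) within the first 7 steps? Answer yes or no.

yes

.....**...**....
................
all cells are . at step 2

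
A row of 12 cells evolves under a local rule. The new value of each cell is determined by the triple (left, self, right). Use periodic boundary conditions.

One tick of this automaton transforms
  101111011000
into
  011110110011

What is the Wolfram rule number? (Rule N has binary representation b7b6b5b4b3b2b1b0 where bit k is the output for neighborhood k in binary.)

171

position 3: 111 → 1  (bit 7 = 1)
position 5: 110 → 0  (bit 6 = 0)
position 1: 101 → 1  (bit 5 = 1)
position 9: 100 → 0  (bit 4 = 0)
position 2: 011 → 1  (bit 3 = 1)
position 0: 010 → 0  (bit 2 = 0)
position 11: 001 → 1  (bit 1 = 1)
position 10: 000 → 1  (bit 0 = 1)
bits b7..b0 = 10101011 = 171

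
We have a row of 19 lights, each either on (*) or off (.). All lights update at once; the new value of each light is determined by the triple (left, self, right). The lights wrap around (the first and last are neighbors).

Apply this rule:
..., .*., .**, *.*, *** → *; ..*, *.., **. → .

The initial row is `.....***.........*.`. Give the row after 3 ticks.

****.**..*******.*.
***.**...******.***
**.**..*.*****.****

**.**..*.*****.****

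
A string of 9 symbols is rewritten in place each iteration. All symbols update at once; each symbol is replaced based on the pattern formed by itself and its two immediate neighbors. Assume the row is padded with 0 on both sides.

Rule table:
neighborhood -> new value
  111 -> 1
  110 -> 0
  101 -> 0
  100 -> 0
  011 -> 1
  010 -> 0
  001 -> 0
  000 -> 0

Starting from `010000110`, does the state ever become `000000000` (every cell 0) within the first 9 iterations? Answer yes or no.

000000100
000000000
all cells are 0 at iteration 2

yes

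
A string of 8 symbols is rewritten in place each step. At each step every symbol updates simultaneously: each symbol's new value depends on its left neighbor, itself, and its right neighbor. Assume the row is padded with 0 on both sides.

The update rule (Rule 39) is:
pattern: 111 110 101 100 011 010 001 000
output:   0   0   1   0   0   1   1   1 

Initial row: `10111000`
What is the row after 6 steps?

11000011
00011100
11100001
00001111
11110000
00000111

00000111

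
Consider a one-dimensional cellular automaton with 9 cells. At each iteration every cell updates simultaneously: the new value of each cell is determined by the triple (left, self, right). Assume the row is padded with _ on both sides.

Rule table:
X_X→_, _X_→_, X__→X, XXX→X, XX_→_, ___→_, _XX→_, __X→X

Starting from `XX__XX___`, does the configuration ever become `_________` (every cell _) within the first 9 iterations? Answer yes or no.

no

iteration 1: __XX__X__
iteration 2: _X__XX_X_
iteration 3: X_XX____X
iteration 4: ____X__X_
iteration 5: ___X_XX_X
iteration 6: __X______
iteration 7: _X_X_____
iteration 8: X___X____
iteration 9: _X_X_X___
iteration 9 is _X_X_X___, still not uniform _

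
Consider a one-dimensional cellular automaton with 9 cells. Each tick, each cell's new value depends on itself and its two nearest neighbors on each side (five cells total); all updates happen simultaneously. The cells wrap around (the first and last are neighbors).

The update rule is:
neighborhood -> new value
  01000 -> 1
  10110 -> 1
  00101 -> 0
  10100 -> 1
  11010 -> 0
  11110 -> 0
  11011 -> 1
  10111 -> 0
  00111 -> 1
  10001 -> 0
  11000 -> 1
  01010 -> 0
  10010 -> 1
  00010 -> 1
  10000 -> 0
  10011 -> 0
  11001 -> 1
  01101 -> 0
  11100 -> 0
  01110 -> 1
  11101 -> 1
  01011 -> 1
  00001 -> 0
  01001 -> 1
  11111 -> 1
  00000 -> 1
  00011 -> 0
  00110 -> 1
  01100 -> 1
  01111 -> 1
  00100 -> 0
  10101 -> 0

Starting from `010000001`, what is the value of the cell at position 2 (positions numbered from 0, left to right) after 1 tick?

1

011011010
position 2 holds 1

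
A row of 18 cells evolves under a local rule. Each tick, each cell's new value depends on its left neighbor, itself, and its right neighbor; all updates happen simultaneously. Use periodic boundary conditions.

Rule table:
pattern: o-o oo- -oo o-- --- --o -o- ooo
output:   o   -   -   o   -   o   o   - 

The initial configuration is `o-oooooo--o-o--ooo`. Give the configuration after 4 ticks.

-o------ooooooo---
ooo----o-------o--
---o--ooo-----oooo
o-oooo---o---o----

o-oooo---o---o----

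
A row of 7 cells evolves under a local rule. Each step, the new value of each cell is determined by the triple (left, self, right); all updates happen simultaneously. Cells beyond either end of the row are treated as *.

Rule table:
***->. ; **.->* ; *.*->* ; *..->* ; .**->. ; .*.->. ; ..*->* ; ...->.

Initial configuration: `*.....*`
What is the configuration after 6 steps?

*.**.**

**...*.
.**.*.*
*.**.*.
**.**.*
.**.**.
*.**.**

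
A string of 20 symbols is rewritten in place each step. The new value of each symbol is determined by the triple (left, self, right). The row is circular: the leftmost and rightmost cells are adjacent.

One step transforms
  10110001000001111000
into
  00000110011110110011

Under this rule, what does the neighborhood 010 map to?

0

At position 0 the neighborhood is 010; the next row has 0 there.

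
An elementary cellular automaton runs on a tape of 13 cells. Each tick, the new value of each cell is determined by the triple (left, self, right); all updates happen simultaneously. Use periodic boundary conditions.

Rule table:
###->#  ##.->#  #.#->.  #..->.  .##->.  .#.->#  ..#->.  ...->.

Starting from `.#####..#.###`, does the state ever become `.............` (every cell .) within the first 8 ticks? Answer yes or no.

tick 1: ..####..#..##
tick 2: ...###..#...#
tick 3: ....##..#...#
tick 4: .....#..#...#
tick 5: .....#..#...#  (fixed point — unchanged through tick 8)
tick 8 is .....#..#...#, still not uniform .

no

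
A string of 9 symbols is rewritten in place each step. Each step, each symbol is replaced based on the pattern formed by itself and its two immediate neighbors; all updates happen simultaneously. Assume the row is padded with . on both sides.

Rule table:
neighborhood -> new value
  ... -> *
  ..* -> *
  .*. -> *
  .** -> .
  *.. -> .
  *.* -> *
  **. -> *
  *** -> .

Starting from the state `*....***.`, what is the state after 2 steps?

**..*.**.

*.***..*.
**..*.**.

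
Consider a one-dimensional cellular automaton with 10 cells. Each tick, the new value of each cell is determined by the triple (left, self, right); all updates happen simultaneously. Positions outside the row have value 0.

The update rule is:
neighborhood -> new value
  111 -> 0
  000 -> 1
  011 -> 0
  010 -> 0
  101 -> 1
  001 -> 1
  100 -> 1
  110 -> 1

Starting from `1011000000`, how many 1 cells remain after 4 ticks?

0101111111
1010000001
0101111110
1010000011
count of 1: 4

4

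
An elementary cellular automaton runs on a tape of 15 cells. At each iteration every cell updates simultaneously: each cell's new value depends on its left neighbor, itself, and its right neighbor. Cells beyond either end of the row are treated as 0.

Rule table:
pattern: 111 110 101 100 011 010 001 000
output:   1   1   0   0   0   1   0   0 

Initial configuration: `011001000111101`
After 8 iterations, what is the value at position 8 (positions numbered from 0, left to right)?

0

001001000011101
001001000001101
001001000000101
001001000000101  (fixed point — unchanged through iteration 8)
position 8 holds 0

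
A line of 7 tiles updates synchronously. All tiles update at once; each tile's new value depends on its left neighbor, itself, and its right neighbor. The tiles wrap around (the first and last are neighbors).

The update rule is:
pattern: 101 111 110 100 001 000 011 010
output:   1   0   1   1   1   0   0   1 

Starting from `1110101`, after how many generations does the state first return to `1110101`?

0011110
0100011
1110101

3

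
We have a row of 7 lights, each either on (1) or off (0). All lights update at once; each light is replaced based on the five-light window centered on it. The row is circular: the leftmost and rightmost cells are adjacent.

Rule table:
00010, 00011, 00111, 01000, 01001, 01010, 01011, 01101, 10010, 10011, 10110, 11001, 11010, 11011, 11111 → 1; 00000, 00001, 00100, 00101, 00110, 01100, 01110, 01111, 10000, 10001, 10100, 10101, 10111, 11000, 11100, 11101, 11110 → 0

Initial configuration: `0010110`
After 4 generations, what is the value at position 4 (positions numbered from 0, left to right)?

0

0101100
1011000
0110001
1100010
position 4 holds 0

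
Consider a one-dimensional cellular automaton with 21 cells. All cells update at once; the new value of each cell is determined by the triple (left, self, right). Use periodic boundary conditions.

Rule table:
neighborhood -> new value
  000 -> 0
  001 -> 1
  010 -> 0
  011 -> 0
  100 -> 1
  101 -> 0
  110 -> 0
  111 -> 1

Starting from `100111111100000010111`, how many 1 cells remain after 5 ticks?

011011111010000100011
000001110001001010100
000010101010110000010
000100000000001000101
101010000000010101000
count of 1: 6

6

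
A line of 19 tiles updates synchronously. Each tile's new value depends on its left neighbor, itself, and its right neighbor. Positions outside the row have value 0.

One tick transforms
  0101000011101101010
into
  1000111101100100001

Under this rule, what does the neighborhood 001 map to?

At position 0 the neighborhood is 001; the next row has 1 there.

1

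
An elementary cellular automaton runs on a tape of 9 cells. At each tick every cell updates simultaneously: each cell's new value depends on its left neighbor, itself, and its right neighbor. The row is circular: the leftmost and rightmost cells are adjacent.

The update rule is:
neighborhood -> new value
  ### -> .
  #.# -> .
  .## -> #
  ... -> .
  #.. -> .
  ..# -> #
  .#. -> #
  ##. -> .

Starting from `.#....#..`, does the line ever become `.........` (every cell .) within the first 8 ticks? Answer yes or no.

##...##..
#...##..#
...##..##
..##..##.
.##..##..
##..##...
#..##...#
..##...##
tick 8 is ..##...##, still not uniform .

no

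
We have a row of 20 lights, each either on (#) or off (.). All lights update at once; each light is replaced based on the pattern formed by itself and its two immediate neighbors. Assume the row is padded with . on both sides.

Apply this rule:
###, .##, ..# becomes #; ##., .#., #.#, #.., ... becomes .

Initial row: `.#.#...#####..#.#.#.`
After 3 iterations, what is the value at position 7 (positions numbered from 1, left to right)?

#

iteration 1: #.....#####..#......
iteration 2: .....#####..#.......
iteration 3: ....#####..#........
position 7 holds #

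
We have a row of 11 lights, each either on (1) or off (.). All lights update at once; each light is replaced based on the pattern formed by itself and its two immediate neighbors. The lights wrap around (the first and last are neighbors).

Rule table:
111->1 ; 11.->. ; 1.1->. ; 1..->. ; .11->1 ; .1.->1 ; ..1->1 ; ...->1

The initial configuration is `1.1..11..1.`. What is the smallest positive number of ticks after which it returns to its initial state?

tick 1: 1.1.11..11.
tick 2: 1.1.1..11..
tick 3: 1.1.1.11..1
tick 4: ..1.1.1..11
tick 5: .11.1.1.11.
tick 6: 11..1.1.1..
tick 7: 1..11.1.1.1
tick 8: ..11..1.1.1
tick 9: .11..11.1.1
tick 10: .1..11..1.1
tick 11: .1.11..11.1
tick 12: .1.1..11..1
tick 13: .1.1.11..11
tick 14: .1.1.1..11.
tick 15: 11.1.1.11..
tick 16: 1..1.1.1..1
tick 17: ..11.1.1.11
tick 18: .11..1.1.1.
tick 19: 11..11.1.1.
tick 20: 1..11..1.1.
tick 21: 1.11..11.1.
tick 22: 1.1..11..1.

22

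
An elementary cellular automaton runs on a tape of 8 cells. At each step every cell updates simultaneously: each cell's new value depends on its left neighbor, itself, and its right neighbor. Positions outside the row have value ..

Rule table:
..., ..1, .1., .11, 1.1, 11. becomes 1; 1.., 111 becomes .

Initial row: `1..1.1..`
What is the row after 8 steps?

step 1: 1.1111.1
step 2: 111..111
step 3: 1.1.11.1
step 4: 11111111
step 5: 1......1
step 6: 1.111111
step 7: 111....1
step 8: 1.1.1111

1.1.1111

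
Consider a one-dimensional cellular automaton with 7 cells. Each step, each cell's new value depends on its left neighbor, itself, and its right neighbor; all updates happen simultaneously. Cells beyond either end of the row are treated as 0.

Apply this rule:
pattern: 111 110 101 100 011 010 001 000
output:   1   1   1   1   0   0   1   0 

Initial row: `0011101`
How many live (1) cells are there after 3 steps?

step 1: 0101110
step 2: 1010111
step 3: 0101011
count of 1: 4

4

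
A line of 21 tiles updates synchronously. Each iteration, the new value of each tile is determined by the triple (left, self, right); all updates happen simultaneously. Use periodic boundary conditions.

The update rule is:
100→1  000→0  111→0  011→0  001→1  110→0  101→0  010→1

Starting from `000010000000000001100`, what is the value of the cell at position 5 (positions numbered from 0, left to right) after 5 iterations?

0

000111000000000010010
001000100000000111111
111101110000001000000
000000001000011100001
100000011100100010011
position 5 holds 0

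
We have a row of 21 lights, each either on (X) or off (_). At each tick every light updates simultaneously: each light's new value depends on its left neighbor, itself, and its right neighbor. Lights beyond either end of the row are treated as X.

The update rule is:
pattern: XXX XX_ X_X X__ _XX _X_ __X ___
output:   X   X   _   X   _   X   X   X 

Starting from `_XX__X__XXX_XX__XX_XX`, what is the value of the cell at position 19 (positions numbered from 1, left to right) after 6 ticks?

_

__XXXXXX_XX__XXX_X__X
XX_XXXXX__XXX_XX_XXX_
XX__XXXXXX_XX__X__XX_
XXXX_XXXXX__XXXXXX_X_
XXXX__XXXXXX_XXXXX_X_
XXXXXX_XXXXX__XXXX_X_
position 19 holds _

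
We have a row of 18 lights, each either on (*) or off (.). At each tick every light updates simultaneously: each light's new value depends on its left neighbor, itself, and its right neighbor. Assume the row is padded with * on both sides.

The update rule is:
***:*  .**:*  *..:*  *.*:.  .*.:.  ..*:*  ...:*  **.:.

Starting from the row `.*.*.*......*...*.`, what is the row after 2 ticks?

***********..**.**

......******.***..
***********..**.**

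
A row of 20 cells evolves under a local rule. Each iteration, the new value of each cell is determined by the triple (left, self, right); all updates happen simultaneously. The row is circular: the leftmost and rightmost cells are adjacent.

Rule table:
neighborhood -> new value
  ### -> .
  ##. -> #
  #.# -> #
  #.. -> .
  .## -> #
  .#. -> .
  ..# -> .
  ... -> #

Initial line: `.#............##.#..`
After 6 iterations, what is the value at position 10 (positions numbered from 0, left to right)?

...##########.###..#
.#.#........###.#...
..#..######.#.##..##
.....#....##.###..##
.###...##.####.#..##
##.#.#.####..##...##
position 10 holds #

#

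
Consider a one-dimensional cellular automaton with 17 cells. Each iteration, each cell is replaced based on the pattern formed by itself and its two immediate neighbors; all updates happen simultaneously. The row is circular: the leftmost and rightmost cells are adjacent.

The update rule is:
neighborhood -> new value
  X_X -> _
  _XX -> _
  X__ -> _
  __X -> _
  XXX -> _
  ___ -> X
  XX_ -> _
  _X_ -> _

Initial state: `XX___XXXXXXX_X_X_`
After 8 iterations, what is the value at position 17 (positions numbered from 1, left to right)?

iteration 1: ___X_____________
iteration 2: XX___XXXXXXXXXXXX
iteration 3: ___X_____________  (repeats iteration 1; period 2)
iteration 8: XX___XXXXXXXXXXXX
position 17 holds X

X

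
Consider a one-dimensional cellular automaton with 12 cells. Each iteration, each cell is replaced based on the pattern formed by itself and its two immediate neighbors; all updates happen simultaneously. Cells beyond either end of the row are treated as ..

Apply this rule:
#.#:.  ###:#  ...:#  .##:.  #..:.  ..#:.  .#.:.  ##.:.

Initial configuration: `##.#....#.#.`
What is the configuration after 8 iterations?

.....##.....
####....####
.##..##..##.
............
############
.##########.
..########..
#..######..#

#..######..#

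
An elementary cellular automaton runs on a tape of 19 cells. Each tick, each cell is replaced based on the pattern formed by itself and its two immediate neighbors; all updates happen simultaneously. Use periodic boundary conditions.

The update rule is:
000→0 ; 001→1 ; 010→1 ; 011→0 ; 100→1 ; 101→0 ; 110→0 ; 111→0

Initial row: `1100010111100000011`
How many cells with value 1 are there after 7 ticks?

0010110000010000100
0110001000111001110
1001011101000110001
0111000001101001010
1000100010001111011
0101110111010000000
1100000000011000000
count of 1: 4

4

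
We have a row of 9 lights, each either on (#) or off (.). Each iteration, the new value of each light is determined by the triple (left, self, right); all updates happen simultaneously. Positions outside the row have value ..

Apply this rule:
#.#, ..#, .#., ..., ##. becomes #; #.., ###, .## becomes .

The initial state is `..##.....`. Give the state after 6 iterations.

.#.####.#

##.#.####
.####...#
#...#.###
#.####..#
##...#.##
.#.####.#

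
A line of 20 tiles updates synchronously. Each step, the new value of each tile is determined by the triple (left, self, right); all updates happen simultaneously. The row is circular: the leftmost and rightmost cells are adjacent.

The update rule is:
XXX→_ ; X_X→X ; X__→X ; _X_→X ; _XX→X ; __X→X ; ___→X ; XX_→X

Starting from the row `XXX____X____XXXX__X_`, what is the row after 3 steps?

X_XXXXXXXXXXX__XXXXX

X_XXXXXXXXXXX__XXXXX
XXX_________XXXX____
X_XXXXXXXXXXX__XXXXX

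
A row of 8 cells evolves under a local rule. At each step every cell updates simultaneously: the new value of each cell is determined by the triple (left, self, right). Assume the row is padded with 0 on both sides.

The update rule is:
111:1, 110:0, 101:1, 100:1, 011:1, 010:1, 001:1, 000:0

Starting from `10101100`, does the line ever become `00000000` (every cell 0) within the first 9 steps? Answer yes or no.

no

11111010
11110111
11101110
11011101
10111011
11110110
11101101
11011011
10110110
step 9 is 10110110, still not uniform 0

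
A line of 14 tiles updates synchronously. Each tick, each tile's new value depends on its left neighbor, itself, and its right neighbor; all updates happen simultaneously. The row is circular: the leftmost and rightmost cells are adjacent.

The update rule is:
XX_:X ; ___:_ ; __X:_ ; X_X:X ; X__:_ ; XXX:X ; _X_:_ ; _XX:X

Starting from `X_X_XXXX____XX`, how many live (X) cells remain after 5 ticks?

XX_XXXXX____XX
XXXXXXXX____XX
XXXXXXXX____XX  (fixed point — unchanged through tick 5)
count of X: 10

10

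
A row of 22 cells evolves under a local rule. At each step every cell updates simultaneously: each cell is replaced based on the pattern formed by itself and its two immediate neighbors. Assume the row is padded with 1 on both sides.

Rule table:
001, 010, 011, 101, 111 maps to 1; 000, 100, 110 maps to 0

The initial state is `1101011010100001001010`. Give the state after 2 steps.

1011110111100011011111
0111101111000110111111

0111101111000110111111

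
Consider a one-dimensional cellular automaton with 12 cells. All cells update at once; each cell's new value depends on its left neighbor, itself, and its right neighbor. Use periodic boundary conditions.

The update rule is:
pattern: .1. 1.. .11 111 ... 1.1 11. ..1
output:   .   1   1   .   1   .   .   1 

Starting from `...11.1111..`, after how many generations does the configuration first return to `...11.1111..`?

1111..1...11
....11.1111.
11111..1...1
.....11.1111
111111..1...
1.....11.111
.111111..1..
11.....11.11
..111111..1.
111.....11.1
...111111..1
1111.....11.
1...111111..
.1111.....11
.1...111111.
1.1111.....1
..1...111111
11.1111.....
1..1...11111
.11.1111....
11..1...1111
..11.1111...
111..1...111
...11.1111..

24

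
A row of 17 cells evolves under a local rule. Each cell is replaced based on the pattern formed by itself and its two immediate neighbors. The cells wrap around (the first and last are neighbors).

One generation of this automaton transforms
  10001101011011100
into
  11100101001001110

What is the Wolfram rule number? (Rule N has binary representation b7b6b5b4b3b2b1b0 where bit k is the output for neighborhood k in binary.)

213

position 13: 111 → 1  (bit 7 = 1)
position 5: 110 → 1  (bit 6 = 1)
position 6: 101 → 0  (bit 5 = 0)
position 1: 100 → 1  (bit 4 = 1)
position 4: 011 → 0  (bit 3 = 0)
position 0: 010 → 1  (bit 2 = 1)
position 3: 001 → 0  (bit 1 = 0)
position 2: 000 → 1  (bit 0 = 1)
bits b7..b0 = 11010101 = 213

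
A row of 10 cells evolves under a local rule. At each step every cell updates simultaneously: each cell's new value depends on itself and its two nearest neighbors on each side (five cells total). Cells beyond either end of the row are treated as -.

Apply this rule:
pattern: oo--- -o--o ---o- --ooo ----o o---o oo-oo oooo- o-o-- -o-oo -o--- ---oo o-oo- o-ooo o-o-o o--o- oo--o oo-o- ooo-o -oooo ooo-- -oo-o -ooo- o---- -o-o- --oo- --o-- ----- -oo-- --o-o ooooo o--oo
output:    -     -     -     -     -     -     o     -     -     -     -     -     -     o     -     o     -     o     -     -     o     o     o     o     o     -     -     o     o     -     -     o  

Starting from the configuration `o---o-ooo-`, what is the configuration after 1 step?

------ooo-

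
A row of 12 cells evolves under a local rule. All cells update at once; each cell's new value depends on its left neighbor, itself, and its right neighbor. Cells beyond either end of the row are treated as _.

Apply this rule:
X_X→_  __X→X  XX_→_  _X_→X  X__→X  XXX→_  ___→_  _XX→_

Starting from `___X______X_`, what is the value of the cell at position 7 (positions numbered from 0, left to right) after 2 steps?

step 1: __XXX____XXX
step 2: _X___X__X___
position 7 holds _

_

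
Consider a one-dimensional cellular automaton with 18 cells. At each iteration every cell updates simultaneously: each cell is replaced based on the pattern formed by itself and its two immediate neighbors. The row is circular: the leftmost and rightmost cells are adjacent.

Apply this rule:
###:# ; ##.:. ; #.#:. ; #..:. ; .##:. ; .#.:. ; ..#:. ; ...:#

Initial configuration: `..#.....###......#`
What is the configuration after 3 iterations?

....###..#..####..
###..#.......##..#
##.....#####......

##.....#####......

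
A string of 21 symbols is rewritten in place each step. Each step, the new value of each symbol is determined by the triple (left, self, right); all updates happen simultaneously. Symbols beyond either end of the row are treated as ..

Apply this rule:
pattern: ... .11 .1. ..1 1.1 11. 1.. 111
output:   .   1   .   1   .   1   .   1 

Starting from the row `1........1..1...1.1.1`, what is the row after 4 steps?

.....1..1...1........

........1..1...1.....
.......1..1...1......
......1..1...1.......
.....1..1...1........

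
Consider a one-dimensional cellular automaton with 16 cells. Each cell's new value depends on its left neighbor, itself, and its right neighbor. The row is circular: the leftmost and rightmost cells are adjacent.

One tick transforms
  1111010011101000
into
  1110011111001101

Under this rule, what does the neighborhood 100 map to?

At position 6 the neighborhood is 100; the next row has 1 there.

1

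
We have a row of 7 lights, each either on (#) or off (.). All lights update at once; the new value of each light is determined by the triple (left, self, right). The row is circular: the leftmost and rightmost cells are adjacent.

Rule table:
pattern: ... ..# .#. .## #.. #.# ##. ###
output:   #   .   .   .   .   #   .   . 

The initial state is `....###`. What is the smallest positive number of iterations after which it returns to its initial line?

2

.##....
....###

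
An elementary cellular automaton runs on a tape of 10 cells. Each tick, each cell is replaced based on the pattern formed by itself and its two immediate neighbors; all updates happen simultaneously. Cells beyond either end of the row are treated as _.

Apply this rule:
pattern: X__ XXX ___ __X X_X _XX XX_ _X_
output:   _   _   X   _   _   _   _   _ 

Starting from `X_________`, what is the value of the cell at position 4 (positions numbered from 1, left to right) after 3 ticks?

X

tick 1: __XXXXXXXX
tick 2: X_________  (repeats tick 0; period 2)
tick 3: __XXXXXXXX
position 4 holds X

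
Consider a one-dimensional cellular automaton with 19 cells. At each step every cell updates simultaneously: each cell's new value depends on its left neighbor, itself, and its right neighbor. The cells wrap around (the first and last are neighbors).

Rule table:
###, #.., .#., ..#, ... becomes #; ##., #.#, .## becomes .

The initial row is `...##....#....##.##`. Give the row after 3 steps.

.#.....#####...###.

###..#########.....
.#.##.#######.#####
.#.....#####...###.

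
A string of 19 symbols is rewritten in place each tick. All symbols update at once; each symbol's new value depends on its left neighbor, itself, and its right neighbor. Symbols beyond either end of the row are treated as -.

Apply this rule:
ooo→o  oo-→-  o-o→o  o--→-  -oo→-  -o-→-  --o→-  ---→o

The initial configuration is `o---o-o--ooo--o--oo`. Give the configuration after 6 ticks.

tick 1: --o--o----o--------
tick 2: o------oo---ooooooo
tick 3: --oooo----o--ooooo-
tick 4: o--oo--oo-----ooo--
tick 5: ----------ooo--o--o
tick 6: ooooooooo--o-------

ooooooooo--o-------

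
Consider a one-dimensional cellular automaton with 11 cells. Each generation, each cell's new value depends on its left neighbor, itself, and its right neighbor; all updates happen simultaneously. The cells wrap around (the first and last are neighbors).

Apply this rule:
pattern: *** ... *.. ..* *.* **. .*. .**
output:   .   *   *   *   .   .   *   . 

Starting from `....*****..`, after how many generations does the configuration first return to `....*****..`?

generation 1: ****.....**
generation 2: ....*****..

2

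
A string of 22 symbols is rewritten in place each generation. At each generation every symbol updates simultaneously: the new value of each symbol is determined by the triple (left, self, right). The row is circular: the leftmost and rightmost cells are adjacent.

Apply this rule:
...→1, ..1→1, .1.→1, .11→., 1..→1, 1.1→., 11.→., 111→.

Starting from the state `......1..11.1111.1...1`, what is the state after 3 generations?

111111111........11111

111111111........11111
.........11111111.....
111111111........11111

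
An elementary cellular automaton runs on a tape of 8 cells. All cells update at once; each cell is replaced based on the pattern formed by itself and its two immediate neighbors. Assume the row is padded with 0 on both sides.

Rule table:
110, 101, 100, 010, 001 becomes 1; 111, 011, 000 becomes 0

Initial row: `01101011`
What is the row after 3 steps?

step 1: 10111101
step 2: 11000111
step 3: 01101001

01101001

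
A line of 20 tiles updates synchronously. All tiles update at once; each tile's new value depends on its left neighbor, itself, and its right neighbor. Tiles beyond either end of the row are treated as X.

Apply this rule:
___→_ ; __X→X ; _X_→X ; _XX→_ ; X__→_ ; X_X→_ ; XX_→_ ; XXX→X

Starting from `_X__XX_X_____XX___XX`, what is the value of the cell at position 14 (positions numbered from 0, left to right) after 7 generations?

_

_X_X___X____X____X_X
_X_X__XX___XX___XX__
_X_X_X____X____X___X
_X_X_X___XX___XX__X_
_X_X_X__X____X___XX_
_X_X_X_XX___XX__X___
_X_X_X_____X___XX__X
position 14 holds _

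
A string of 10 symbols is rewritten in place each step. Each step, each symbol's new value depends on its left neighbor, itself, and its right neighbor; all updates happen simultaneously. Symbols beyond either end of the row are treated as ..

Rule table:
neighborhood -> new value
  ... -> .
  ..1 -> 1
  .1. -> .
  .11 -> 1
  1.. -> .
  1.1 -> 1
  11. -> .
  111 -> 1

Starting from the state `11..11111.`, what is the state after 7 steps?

11........

1..11111..
..11111...
.11111....
11111.....
1111......
111.......
11........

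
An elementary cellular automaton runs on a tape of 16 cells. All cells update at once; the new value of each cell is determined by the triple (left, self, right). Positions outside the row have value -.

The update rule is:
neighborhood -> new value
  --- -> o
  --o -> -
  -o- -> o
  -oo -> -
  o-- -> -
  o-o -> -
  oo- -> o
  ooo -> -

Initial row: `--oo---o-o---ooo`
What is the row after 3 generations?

o--o-o-o-o-o-o-o

o--o-o-o-o-o---o
o--o-o-o-o-o-o-o
o--o-o-o-o-o-o-o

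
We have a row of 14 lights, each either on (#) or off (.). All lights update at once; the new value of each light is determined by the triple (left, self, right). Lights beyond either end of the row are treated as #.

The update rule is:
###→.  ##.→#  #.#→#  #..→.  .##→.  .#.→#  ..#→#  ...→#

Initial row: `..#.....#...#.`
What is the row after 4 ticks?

.####..####...

tick 1: .##.#####.####
tick 2: #.##....##....
tick 3: ##.#.###.#.###
tick 4: .####..####...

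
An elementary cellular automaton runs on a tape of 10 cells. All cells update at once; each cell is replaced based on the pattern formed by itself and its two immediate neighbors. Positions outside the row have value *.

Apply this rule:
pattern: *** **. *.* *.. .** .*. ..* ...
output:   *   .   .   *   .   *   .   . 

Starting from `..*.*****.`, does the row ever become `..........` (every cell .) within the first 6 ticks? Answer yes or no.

no

tick 1: *.*..***..
tick 2: ..**..*.*.
tick 3: *...*.*.*.
tick 4: .*..*.*.*.
tick 5: .**.*.*.*.
tick 6: ....*.*.*.
tick 6 is ....*.*.*., still not uniform .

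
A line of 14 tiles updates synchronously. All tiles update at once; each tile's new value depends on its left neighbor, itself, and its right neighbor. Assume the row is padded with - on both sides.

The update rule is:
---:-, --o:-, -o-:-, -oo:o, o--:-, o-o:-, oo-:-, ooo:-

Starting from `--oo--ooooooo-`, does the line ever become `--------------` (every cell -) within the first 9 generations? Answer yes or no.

--o---o-------
--------------
all cells are - at generation 2

yes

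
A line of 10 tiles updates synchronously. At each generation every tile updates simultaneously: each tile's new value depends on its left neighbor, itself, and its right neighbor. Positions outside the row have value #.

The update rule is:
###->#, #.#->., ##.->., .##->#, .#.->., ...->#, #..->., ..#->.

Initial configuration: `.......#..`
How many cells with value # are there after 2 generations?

.#####....
.####..##.
count of #: 6

6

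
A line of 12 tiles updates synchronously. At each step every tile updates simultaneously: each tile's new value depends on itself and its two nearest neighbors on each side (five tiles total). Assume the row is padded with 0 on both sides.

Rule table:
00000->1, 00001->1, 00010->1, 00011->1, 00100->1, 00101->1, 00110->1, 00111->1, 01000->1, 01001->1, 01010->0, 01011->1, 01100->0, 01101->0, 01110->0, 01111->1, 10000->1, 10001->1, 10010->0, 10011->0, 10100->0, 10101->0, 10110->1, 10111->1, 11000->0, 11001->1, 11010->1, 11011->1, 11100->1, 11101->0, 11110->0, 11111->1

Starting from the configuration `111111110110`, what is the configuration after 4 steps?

101010100000

step 1: 111111001100
step 2: 111101101001
step 3: 110011010101
step 4: 101010100000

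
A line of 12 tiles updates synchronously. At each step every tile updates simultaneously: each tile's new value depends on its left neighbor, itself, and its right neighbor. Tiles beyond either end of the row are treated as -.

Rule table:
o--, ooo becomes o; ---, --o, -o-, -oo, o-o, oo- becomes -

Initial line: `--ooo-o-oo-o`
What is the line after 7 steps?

---o--------
----o-------
-----o------
------o-----
-------o----
--------o---
---------o--

---------o--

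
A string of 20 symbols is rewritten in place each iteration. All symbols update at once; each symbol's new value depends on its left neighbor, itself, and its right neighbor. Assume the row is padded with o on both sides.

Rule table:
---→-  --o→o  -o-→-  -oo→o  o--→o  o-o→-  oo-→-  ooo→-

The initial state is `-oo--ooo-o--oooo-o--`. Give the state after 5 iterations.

o--o-oo-o-o-o--o--o-

-o-ooo----ooo-----oo
---o--o--oo--o---oo-
o-o-oo-ooo-oo-o-oo--
----o--o---o----o-oo
o--o-oo-o-o-o--o--o-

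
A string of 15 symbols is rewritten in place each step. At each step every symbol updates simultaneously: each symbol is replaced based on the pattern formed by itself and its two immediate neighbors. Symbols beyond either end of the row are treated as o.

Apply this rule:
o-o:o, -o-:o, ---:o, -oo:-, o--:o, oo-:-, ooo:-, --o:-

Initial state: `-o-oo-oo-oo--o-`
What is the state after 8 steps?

ooo--o--o--o-oo
---o-oo-oo-oo--
oo-oo--o--o--o-
--o--o-oo-oo-oo
o-oo-oo--o--o--
-o--o--o-oo-oo-
ooo-oo-oo--o--o
---o--o--o-oo--

---o--o--o-oo--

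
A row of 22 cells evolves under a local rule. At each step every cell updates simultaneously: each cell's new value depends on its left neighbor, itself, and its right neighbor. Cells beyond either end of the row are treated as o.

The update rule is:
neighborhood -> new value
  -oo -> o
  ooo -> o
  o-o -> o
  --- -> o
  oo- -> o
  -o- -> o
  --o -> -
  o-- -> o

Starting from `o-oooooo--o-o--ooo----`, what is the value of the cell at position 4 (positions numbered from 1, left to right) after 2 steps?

ooooooooo-oooo-oooooo-
oooooooooooooooooooooo
position 4 holds o

o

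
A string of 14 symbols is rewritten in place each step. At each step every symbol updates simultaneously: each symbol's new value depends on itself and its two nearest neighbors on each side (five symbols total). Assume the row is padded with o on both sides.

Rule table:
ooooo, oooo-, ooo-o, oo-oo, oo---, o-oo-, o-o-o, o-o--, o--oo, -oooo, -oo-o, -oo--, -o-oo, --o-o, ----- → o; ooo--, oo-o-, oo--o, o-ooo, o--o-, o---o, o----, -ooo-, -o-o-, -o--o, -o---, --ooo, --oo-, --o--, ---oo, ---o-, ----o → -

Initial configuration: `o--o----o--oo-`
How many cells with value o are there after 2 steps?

step 1: ----------o-oo
step 2: o-oooooo--oo-o
count of o: 10

10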